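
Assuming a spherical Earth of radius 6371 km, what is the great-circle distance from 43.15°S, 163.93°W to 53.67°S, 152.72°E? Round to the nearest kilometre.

3345 km

Δλ = 152.72 − -163.93 = 316.65°; wrapped into (−180°, 180°]: -43.35°.
Δφ = -53.67 − -43.15 = -10.52°.
a = sin²(Δφ/2) + cos φ₁ · cos φ₂ · sin²(Δλ/2) = 0.067365.
c = 2·atan2(√a, √(1−a)) = 0.52511 rad → d = 6371·c ≈ 3345.46 km.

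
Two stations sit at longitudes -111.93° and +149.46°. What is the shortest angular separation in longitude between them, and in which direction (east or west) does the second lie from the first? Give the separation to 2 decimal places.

Raw difference: 149.46 − -111.93 = 261.39°.
Normalise into (−180°, 180°]: 261.39° − 360° = -98.61°.
Negative ⇒ the second point lies to the west; separation 98.61°.

98.61° west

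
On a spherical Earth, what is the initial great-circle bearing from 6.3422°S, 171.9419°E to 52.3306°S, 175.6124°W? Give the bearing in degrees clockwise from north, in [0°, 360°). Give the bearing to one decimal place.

169.6°

Δλ = -175.6124 − 171.9419 = -347.5543°; wrapped into (−180°, 180°]: 12.4457°.
θ = atan2( sin Δλ · cos φ₂ , cos φ₁ · sin φ₂ − sin φ₁ · cos φ₂ · cos Δλ )
  = atan2(0.13170, -0.72079) = 169.645° → normalised to [0°, 360°): 169.645°.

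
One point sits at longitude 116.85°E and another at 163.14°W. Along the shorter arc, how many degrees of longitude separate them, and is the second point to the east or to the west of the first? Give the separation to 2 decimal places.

Raw difference: -163.14 − 116.85 = -279.99°.
Normalise into (−180°, 180°]: -279.99° + 360° = 80.01°.
Positive ⇒ the second point lies to the east; separation 80.01°.

80.01° east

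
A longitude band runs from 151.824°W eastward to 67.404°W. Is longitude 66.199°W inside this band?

No

Band width going east from -151.824° to -67.404°: ((-67.404 − -151.824) mod 360) = 84.420°.
Offset of -66.199° east of the west edge: ((-66.199 − -151.824) mod 360) = 85.625°.
85.625° > 84.420° ⇒ outside.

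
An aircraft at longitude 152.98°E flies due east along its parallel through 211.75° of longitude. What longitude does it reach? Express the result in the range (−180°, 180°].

4.73°E

Start at +152.98°; shift +211.75° → +364.73°.
+364.73° lies outside (−180°, 180°]; subtract 360° → +4.73°.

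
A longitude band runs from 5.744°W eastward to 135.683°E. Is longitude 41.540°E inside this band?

Band width going east from -5.744° to +135.683°: ((135.683 − -5.744) mod 360) = 141.427°.
Offset of +41.540° east of the west edge: ((41.540 − -5.744) mod 360) = 47.284°.
47.284° ≤ 141.427° ⇒ inside.

Yes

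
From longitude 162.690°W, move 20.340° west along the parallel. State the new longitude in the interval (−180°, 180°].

176.970°E

Start at -162.690°; shift −20.340° → -183.030°.
-183.030° lies outside (−180°, 180°]; add 360° → +176.970°.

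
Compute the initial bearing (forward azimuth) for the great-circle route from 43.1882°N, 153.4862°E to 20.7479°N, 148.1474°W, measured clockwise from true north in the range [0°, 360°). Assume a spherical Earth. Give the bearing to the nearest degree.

Δλ = -148.1474 − 153.4862 = -301.6336°; wrapped into (−180°, 180°]: 58.3664°.
θ = atan2( sin Δλ · cos φ₂ , cos φ₁ · sin φ₂ − sin φ₁ · cos φ₂ · cos Δλ )
  = atan2(0.79620, -0.07739) = 95.551° → normalised to [0°, 360°): 95.551°.

96°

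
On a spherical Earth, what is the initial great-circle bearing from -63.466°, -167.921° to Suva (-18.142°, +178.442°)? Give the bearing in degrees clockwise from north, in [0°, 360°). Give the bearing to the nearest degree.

Δλ = 178.442 − -167.921 = 346.363°; wrapped into (−180°, 180°]: -13.637°.
θ = atan2( sin Δλ · cos φ₂ , cos φ₁ · sin φ₂ − sin φ₁ · cos φ₂ · cos Δλ )
  = atan2(-0.22405, 0.68713) = -18.059° → normalised to [0°, 360°): 341.941°.

342°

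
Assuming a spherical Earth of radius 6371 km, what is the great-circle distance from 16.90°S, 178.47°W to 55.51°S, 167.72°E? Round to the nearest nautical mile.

2403 nmi

Δλ = 167.72 − -178.47 = 346.19°; wrapped into (−180°, 180°]: -13.81°.
Δφ = -55.51 − -16.90 = -38.61°.
a = sin²(Δφ/2) + cos φ₁ · cos φ₂ · sin²(Δλ/2) = 0.117125.
c = 2·atan2(√a, √(1−a)) = 0.69859 rad → d = 6371·c ≈ 4450.72 km ≈ 2403.20 nmi.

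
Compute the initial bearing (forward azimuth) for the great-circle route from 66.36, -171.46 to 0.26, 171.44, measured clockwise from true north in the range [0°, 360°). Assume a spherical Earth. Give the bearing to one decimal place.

Δλ = 171.44 − -171.46 = 342.90°; wrapped into (−180°, 180°]: -17.10°.
θ = atan2( sin Δλ · cos φ₂ , cos φ₁ · sin φ₂ − sin φ₁ · cos φ₂ · cos Δλ )
  = atan2(-0.29404, -0.87376) = -161.401° → normalised to [0°, 360°): 198.599°.

198.6°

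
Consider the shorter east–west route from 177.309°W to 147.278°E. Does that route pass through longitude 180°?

Naïve |147.278 − -177.309| = 324.587° > 180°, so the shorter arc goes the other way round — across 180°.
Signed shortest Δλ = ((147.278 − -177.309 + 180) mod 360) − 180 = -35.413°.
Going west by 35.413° from -177.309° passes through 180° before reaching +147.278°.

Yes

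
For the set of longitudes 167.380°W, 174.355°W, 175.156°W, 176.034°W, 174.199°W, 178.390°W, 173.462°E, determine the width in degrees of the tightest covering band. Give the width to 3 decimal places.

Sort the longitudes: -178.390°, -176.034°, -175.156°, -174.355°, -174.199°, -167.380°, +173.462°.
Eastward gaps between consecutive values (wrapping around): 2.356°, 0.878°, 0.801°, 0.156°, 6.819°, 340.842°, 8.148°.
Largest gap = 340.842° ⇒ minimal covering band is its complement: 360° − 340.842° = 19.158°.
Band runs from +173.462° eastward to -167.380°, crossing the antimeridian.

19.158°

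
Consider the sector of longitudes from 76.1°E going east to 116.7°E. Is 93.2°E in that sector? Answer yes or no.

Yes

Band width going east from +76.1° to +116.7°: ((116.7 − 76.1) mod 360) = 40.6°.
Offset of +93.2° east of the west edge: ((93.2 − 76.1) mod 360) = 17.1°.
17.1° ≤ 40.6° ⇒ inside.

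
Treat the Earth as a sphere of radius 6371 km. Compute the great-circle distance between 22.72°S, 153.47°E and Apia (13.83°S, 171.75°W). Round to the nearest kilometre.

3793 km

Δλ = -171.75 − 153.47 = -325.22°; wrapped into (−180°, 180°]: 34.78°.
Δφ = -13.83 − -22.72 = 8.89°.
a = sin²(Δφ/2) + cos φ₁ · cos φ₂ · sin²(Δλ/2) = 0.086012.
c = 2·atan2(√a, √(1−a)) = 0.59531 rad → d = 6371·c ≈ 3792.71 km.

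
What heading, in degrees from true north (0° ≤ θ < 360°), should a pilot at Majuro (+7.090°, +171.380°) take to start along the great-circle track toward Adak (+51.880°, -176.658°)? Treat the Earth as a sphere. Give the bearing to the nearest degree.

10°

Δλ = -176.658 − 171.380 = -348.038°; wrapped into (−180°, 180°]: 11.962°.
θ = atan2( sin Δλ · cos φ₂ , cos φ₁ · sin φ₂ − sin φ₁ · cos φ₂ · cos Δλ )
  = atan2(0.12795, 0.70616) = 10.270° → normalised to [0°, 360°): 10.270°.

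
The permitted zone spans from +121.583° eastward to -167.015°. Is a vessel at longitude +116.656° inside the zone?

No

Band width going east from +121.583° to -167.015°: ((-167.015 − 121.583) mod 360) = 71.402°.
Offset of +116.656° east of the west edge: ((116.656 − 121.583) mod 360) = 355.073°.
355.073° > 71.402° ⇒ outside.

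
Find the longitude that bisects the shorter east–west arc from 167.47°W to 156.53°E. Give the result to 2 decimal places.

Signed shortest Δλ from -167.47° to +156.53° is -36.00°.
Midpoint longitude = -167.47° + (-36.00°)/2 = -167.47° − 18.00° = -185.47°.
Normalise into (−180°, 180°]: +174.53°.
(The naïve average (-167.47 + +156.53)/2 = -5.47° is on the wrong side of the globe.)

174.53°E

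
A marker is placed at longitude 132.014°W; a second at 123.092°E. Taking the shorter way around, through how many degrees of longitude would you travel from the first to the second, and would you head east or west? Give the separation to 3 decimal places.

104.894° west

Raw difference: 123.092 − -132.014 = 255.106°.
Normalise into (−180°, 180°]: 255.106° − 360° = -104.894°.
Negative ⇒ the second point lies to the west; separation 104.894°.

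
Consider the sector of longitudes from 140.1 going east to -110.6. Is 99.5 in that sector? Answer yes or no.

Band width going east from +140.1° to -110.6°: ((-110.6 − 140.1) mod 360) = 109.3°.
Offset of +99.5° east of the west edge: ((99.5 − 140.1) mod 360) = 319.4°.
319.4° > 109.3° ⇒ outside.

No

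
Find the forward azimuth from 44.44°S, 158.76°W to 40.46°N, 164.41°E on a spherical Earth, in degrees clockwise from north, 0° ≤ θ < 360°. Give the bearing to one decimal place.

332.9°

Δλ = 164.41 − -158.76 = 323.17°; wrapped into (−180°, 180°]: -36.83°.
θ = atan2( sin Δλ · cos φ₂ , cos φ₁ · sin φ₂ − sin φ₁ · cos φ₂ · cos Δλ )
  = atan2(-0.45609, 0.88972) = -27.141° → normalised to [0°, 360°): 332.859°.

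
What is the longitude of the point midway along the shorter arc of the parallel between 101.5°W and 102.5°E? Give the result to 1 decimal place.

179.5°W

Signed shortest Δλ from -101.5° to +102.5° is -156.0°.
Midpoint longitude = -101.5° + (-156.0°)/2 = -101.5° − 78.0° = -179.5°.
(The naïve average (-101.5 + +102.5)/2 = 0.5° is on the wrong side of the globe.)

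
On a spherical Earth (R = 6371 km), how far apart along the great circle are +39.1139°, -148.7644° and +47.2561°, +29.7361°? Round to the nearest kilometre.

Δλ = 29.7361 − -148.7644 = 178.5005°.
Δφ = 47.2561 − 39.1139 = 8.1422°.
a = sin²(Δφ/2) + cos φ₁ · cos φ₂ · sin²(Δλ/2) = 0.531566.
c = 2·atan2(√a, √(1−a)) = 1.63397 rad → d = 6371·c ≈ 10410.03 km.

10410 km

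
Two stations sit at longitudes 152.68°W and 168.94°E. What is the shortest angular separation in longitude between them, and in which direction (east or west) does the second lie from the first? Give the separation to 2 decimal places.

38.38° west

Raw difference: 168.94 − -152.68 = 321.62°.
Normalise into (−180°, 180°]: 321.62° − 360° = -38.38°.
Negative ⇒ the second point lies to the west; separation 38.38°.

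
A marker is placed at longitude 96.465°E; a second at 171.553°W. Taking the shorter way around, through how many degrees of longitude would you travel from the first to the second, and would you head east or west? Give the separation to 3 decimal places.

91.982° east

Raw difference: -171.553 − 96.465 = -268.018°.
Normalise into (−180°, 180°]: -268.018° + 360° = 91.982°.
Positive ⇒ the second point lies to the east; separation 91.982°.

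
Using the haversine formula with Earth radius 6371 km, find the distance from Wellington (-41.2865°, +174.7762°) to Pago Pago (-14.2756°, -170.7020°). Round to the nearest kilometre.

3315 km

Δλ = -170.7020 − 174.7762 = -345.4782°; wrapped into (−180°, 180°]: 14.5218°.
Δφ = -14.2756 − -41.2865 = 27.0109°.
a = sin²(Δφ/2) + cos φ₁ · cos φ₂ · sin²(Δλ/2) = 0.066172.
c = 2·atan2(√a, √(1−a)) = 0.52033 rad → d = 6371·c ≈ 3315.02 km.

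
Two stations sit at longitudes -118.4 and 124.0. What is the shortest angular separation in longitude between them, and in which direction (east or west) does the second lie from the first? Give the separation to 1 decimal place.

Raw difference: 124.0 − -118.4 = 242.4°.
Normalise into (−180°, 180°]: 242.4° − 360° = -117.6°.
Negative ⇒ the second point lies to the west; separation 117.6°.

117.6° west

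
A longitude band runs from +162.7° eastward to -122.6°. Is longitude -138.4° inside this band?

Yes

Band width going east from +162.7° to -122.6°: ((-122.6 − 162.7) mod 360) = 74.7°.
Offset of -138.4° east of the west edge: ((-138.4 − 162.7) mod 360) = 58.9°.
58.9° ≤ 74.7° ⇒ inside.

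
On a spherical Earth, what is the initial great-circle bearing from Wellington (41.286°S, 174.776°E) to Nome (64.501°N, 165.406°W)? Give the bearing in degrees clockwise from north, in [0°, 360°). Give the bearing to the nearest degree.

9°

Δλ = -165.406 − 174.776 = -340.182°; wrapped into (−180°, 180°]: 19.818°.
θ = atan2( sin Δλ · cos φ₂ , cos φ₁ · sin φ₂ − sin φ₁ · cos φ₂ · cos Δλ )
  = atan2(0.14595, 0.94546) = 8.776° → normalised to [0°, 360°): 8.776°.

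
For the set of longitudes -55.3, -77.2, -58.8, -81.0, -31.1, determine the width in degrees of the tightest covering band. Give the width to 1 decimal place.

49.9°

Sort the longitudes: -81.0°, -77.2°, -58.8°, -55.3°, -31.1°.
Eastward gaps between consecutive values (wrapping around): 3.8°, 18.4°, 3.5°, 24.2°, 310.1°.
Largest gap = 310.1° ⇒ minimal covering band is its complement: 360° − 310.1° = 49.9°.
Band runs from -81.0° eastward to -31.1°.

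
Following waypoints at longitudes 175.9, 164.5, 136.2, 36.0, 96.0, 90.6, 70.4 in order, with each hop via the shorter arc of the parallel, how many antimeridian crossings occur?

Leg 1: +175.9° → +164.5°, shortest Δλ = -11.4° (west) — does not cross 180°.
Leg 2: +164.5° → +136.2°, shortest Δλ = -28.3° (west) — does not cross 180°.
Leg 3: +136.2° → +36.0°, shortest Δλ = -100.2° (west) — does not cross 180°.
Leg 4: +36.0° → +96.0°, shortest Δλ = 60.0° (east) — does not cross 180°.
Leg 5: +96.0° → +90.6°, shortest Δλ = -5.4° (west) — does not cross 180°.
Leg 6: +90.6° → +70.4°, shortest Δλ = -20.2° (west) — does not cross 180°.
Total crossings: 0.

0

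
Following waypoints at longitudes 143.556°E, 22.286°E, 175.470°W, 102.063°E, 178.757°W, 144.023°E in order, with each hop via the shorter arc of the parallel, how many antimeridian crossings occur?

4

Leg 1: +143.556° → +22.286°, shortest Δλ = -121.27° (west) — does not cross 180°.
Leg 2: +22.286° → -175.470°, shortest Δλ = 162.244° (east) — crosses 180°.
Leg 3: -175.470° → +102.063°, shortest Δλ = -82.467° (west) — crosses 180°.
Leg 4: +102.063° → -178.757°, shortest Δλ = 79.18° (east) — crosses 180°.
Leg 5: -178.757° → +144.023°, shortest Δλ = -37.22° (west) — crosses 180°.
Total crossings: 4.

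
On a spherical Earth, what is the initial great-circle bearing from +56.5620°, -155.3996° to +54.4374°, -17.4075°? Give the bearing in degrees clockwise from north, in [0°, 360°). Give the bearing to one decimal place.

Δλ = -17.4075 − -155.3996 = 137.9921°.
θ = atan2( sin Δλ · cos φ₂ , cos φ₁ · sin φ₂ − sin φ₁ · cos φ₂ · cos Δλ )
  = atan2(0.38922, 0.80888) = 25.696° → normalised to [0°, 360°): 25.696°.

25.7°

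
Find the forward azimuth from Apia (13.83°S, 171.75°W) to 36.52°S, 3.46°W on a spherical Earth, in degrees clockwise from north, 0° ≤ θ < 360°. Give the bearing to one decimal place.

Δλ = -3.46 − -171.75 = 168.29°.
θ = atan2( sin Δλ · cos φ₂ , cos φ₁ · sin φ₂ − sin φ₁ · cos φ₂ · cos Δλ )
  = atan2(0.16311, -0.76596) = 167.979° → normalised to [0°, 360°): 167.979°.

168.0°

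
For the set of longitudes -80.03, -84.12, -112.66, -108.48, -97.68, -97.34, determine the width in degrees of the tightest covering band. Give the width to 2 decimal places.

Sort the longitudes: -112.66°, -108.48°, -97.68°, -97.34°, -84.12°, -80.03°.
Eastward gaps between consecutive values (wrapping around): 4.18°, 10.80°, 0.34°, 13.22°, 4.09°, 327.37°.
Largest gap = 327.37° ⇒ minimal covering band is its complement: 360° − 327.37° = 32.63°.
Band runs from -112.66° eastward to -80.03°.

32.63°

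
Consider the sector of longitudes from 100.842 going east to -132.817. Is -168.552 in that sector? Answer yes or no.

Band width going east from +100.842° to -132.817°: ((-132.817 − 100.842) mod 360) = 126.341°.
Offset of -168.552° east of the west edge: ((-168.552 − 100.842) mod 360) = 90.606°.
90.606° ≤ 126.341° ⇒ inside.

Yes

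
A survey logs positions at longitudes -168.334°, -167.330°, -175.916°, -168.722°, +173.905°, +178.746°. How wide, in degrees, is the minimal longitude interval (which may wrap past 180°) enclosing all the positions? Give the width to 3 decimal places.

Sort the longitudes: -175.916°, -168.722°, -168.334°, -167.330°, +173.905°, +178.746°.
Eastward gaps between consecutive values (wrapping around): 7.194°, 0.388°, 1.004°, 341.235°, 4.841°, 5.338°.
Largest gap = 341.235° ⇒ minimal covering band is its complement: 360° − 341.235° = 18.765°.
Band runs from +173.905° eastward to -167.330°, crossing the antimeridian.

18.765°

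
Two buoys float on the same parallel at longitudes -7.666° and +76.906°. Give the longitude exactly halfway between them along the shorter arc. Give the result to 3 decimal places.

Signed shortest Δλ from -7.666° to +76.906° is +84.572°.
Midpoint longitude = -7.666° + (+84.572°)/2 = -7.666° + 42.286° = +34.620°.

+34.620°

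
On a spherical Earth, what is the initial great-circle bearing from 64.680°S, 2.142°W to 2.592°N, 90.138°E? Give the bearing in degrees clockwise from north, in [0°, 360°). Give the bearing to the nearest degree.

Δλ = 90.138 − -2.142 = 92.280°.
θ = atan2( sin Δλ · cos φ₂ , cos φ₁ · sin φ₂ − sin φ₁ · cos φ₂ · cos Δλ )
  = atan2(0.99819, -0.01658) = 90.952° → normalised to [0°, 360°): 90.952°.

91°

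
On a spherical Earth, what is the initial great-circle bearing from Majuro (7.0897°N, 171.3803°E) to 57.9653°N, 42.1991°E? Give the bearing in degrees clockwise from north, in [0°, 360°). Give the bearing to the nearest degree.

Δλ = 42.1991 − 171.3803 = -129.1812°.
θ = atan2( sin Δλ · cos φ₂ , cos φ₁ · sin φ₂ − sin φ₁ · cos φ₂ · cos Δλ )
  = atan2(-0.41117, 0.88261) = -24.979° → normalised to [0°, 360°): 335.021°.

335°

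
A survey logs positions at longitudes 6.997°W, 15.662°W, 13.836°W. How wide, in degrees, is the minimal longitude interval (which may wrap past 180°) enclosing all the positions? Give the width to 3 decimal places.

Sort the longitudes: -15.662°, -13.836°, -6.997°.
Eastward gaps between consecutive values (wrapping around): 1.826°, 6.839°, 351.335°.
Largest gap = 351.335° ⇒ minimal covering band is its complement: 360° − 351.335° = 8.665°.
Band runs from -15.662° eastward to -6.997°.

8.665°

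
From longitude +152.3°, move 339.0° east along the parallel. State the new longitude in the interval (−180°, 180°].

+131.3°

Start at +152.3°; shift +339.0° → +491.3°.
+491.3° lies outside (−180°, 180°]; subtract 360° → +131.3°.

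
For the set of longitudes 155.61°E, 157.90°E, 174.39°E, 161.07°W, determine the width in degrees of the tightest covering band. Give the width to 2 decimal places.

43.32°

Sort the longitudes: -161.07°, +155.61°, +157.90°, +174.39°.
Eastward gaps between consecutive values (wrapping around): 316.68°, 2.29°, 16.49°, 24.54°.
Largest gap = 316.68° ⇒ minimal covering band is its complement: 360° − 316.68° = 43.32°.
Band runs from +155.61° eastward to -161.07°, crossing the antimeridian.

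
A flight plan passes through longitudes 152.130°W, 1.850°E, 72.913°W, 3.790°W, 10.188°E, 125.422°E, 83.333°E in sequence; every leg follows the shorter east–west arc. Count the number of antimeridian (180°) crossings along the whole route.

0

Leg 1: -152.130° → +1.850°, shortest Δλ = 153.98° (east) — does not cross 180°.
Leg 2: +1.850° → -72.913°, shortest Δλ = -74.763° (west) — does not cross 180°.
Leg 3: -72.913° → -3.790°, shortest Δλ = 69.123° (east) — does not cross 180°.
Leg 4: -3.790° → +10.188°, shortest Δλ = 13.978° (east) — does not cross 180°.
Leg 5: +10.188° → +125.422°, shortest Δλ = 115.234° (east) — does not cross 180°.
Leg 6: +125.422° → +83.333°, shortest Δλ = -42.089° (west) — does not cross 180°.
Total crossings: 0.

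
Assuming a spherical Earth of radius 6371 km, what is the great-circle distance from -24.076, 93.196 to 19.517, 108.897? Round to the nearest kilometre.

Δλ = 108.897 − 93.196 = 15.701°.
Δφ = 19.517 − -24.076 = 43.593°.
a = sin²(Δφ/2) + cos φ₁ · cos φ₂ · sin²(Δλ/2) = 0.153927.
c = 2·atan2(√a, √(1−a)) = 0.80634 rad → d = 6371·c ≈ 5137.18 km.

5137 km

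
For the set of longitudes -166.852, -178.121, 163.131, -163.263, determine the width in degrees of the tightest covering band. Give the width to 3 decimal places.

33.606°

Sort the longitudes: -178.121°, -166.852°, -163.263°, +163.131°.
Eastward gaps between consecutive values (wrapping around): 11.269°, 3.589°, 326.394°, 18.748°.
Largest gap = 326.394° ⇒ minimal covering band is its complement: 360° − 326.394° = 33.606°.
Band runs from +163.131° eastward to -163.263°, crossing the antimeridian.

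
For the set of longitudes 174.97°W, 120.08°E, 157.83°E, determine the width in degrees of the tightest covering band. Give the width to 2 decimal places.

64.95°

Sort the longitudes: -174.97°, +120.08°, +157.83°.
Eastward gaps between consecutive values (wrapping around): 295.05°, 37.75°, 27.20°.
Largest gap = 295.05° ⇒ minimal covering band is its complement: 360° − 295.05° = 64.95°.
Band runs from +120.08° eastward to -174.97°, crossing the antimeridian.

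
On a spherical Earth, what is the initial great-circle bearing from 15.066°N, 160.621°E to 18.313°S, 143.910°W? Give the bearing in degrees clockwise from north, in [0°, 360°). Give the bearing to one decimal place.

Δλ = -143.910 − 160.621 = -304.531°; wrapped into (−180°, 180°]: 55.469°.
θ = atan2( sin Δλ · cos φ₂ , cos φ₁ · sin φ₂ − sin φ₁ · cos φ₂ · cos Δλ )
  = atan2(0.78210, -0.44329) = 119.544° → normalised to [0°, 360°): 119.544°.

119.5°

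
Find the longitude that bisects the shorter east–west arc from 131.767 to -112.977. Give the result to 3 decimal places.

Signed shortest Δλ from +131.767° to -112.977° is +115.256°.
Midpoint longitude = +131.767° + (+115.256°)/2 = +131.767° + 57.628° = +189.395°.
Normalise into (−180°, 180°]: -170.605°.
(The naïve average (+131.767 + -112.977)/2 = 9.395° is on the wrong side of the globe.)

-170.605°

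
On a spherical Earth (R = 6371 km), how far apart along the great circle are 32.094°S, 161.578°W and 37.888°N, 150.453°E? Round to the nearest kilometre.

Δλ = 150.453 − -161.578 = 312.031°; wrapped into (−180°, 180°]: -47.969°.
Δφ = 37.888 − -32.094 = 69.982°.
a = sin²(Δφ/2) + cos φ₁ · cos φ₂ · sin²(Δλ/2) = 0.439318.
c = 2·atan2(√a, √(1−a)) = 1.44913 rad → d = 6371·c ≈ 9232.42 km.

9232 km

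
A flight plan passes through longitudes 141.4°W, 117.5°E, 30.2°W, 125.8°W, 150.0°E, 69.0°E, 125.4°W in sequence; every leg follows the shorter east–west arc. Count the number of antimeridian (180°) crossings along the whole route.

3

Leg 1: -141.4° → +117.5°, shortest Δλ = -101.1° (west) — crosses 180°.
Leg 2: +117.5° → -30.2°, shortest Δλ = -147.7° (west) — does not cross 180°.
Leg 3: -30.2° → -125.8°, shortest Δλ = -95.6° (west) — does not cross 180°.
Leg 4: -125.8° → +150.0°, shortest Δλ = -84.2° (west) — crosses 180°.
Leg 5: +150.0° → +69.0°, shortest Δλ = -81.0° (west) — does not cross 180°.
Leg 6: +69.0° → -125.4°, shortest Δλ = 165.6° (east) — crosses 180°.
Total crossings: 3.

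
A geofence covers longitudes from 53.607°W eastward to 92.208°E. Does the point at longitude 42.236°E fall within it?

Band width going east from -53.607° to +92.208°: ((92.208 − -53.607) mod 360) = 145.815°.
Offset of +42.236° east of the west edge: ((42.236 − -53.607) mod 360) = 95.843°.
95.843° ≤ 145.815° ⇒ inside.

Yes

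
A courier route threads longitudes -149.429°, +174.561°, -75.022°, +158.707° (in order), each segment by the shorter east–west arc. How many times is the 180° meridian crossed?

3

Leg 1: -149.429° → +174.561°, shortest Δλ = -36.01° (west) — crosses 180°.
Leg 2: +174.561° → -75.022°, shortest Δλ = 110.417° (east) — crosses 180°.
Leg 3: -75.022° → +158.707°, shortest Δλ = -126.271° (west) — crosses 180°.
Total crossings: 3.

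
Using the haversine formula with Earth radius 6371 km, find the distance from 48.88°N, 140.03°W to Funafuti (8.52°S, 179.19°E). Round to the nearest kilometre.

7518 km

Δλ = 179.19 − -140.03 = 319.22°; wrapped into (−180°, 180°]: -40.78°.
Δφ = -8.52 − 48.88 = -57.40°.
a = sin²(Δφ/2) + cos φ₁ · cos φ₂ · sin²(Δλ/2) = 0.309563.
c = 2·atan2(√a, √(1−a)) = 1.18006 rad → d = 6371·c ≈ 7518.13 km.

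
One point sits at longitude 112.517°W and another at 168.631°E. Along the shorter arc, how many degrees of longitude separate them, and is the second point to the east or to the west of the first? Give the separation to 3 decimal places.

Raw difference: 168.631 − -112.517 = 281.148°.
Normalise into (−180°, 180°]: 281.148° − 360° = -78.852°.
Negative ⇒ the second point lies to the west; separation 78.852°.

78.852° west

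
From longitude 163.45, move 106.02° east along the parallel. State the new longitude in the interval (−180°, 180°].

-90.53°

Start at +163.45°; shift +106.02° → +269.47°.
+269.47° lies outside (−180°, 180°]; subtract 360° → -90.53°.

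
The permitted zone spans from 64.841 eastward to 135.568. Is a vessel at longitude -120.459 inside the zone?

No

Band width going east from +64.841° to +135.568°: ((135.568 − 64.841) mod 360) = 70.727°.
Offset of -120.459° east of the west edge: ((-120.459 − 64.841) mod 360) = 174.700°.
174.700° > 70.727° ⇒ outside.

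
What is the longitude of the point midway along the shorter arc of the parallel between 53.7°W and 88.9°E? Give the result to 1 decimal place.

Signed shortest Δλ from -53.7° to +88.9° is +142.6°.
Midpoint longitude = -53.7° + (+142.6°)/2 = -53.7° + 71.3° = +17.6°.

17.6°E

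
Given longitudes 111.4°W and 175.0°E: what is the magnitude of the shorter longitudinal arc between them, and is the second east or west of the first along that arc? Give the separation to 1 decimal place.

73.6° west

Raw difference: 175.0 − -111.4 = 286.4°.
Normalise into (−180°, 180°]: 286.4° − 360° = -73.6°.
Negative ⇒ the second point lies to the west; separation 73.6°.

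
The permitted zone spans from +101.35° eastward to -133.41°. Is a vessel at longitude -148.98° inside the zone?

Yes

Band width going east from +101.35° to -133.41°: ((-133.41 − 101.35) mod 360) = 125.24°.
Offset of -148.98° east of the west edge: ((-148.98 − 101.35) mod 360) = 109.67°.
109.67° ≤ 125.24° ⇒ inside.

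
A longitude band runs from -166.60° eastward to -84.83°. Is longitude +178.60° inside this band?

No

Band width going east from -166.60° to -84.83°: ((-84.83 − -166.60) mod 360) = 81.77°.
Offset of +178.60° east of the west edge: ((178.60 − -166.60) mod 360) = 345.20°.
345.20° > 81.77° ⇒ outside.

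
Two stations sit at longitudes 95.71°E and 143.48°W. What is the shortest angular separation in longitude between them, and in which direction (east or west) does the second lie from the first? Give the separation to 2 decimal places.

Raw difference: -143.48 − 95.71 = -239.19°.
Normalise into (−180°, 180°]: -239.19° + 360° = 120.81°.
Positive ⇒ the second point lies to the east; separation 120.81°.

120.81° east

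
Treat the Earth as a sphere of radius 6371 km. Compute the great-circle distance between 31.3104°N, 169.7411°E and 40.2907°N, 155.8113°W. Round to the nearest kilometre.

Δλ = -155.8113 − 169.7411 = -325.5524°; wrapped into (−180°, 180°]: 34.4476°.
Δφ = 40.2907 − 31.3104 = 8.9803°.
a = sin²(Δφ/2) + cos φ₁ · cos φ₂ · sin²(Δλ/2) = 0.063268.
c = 2·atan2(√a, √(1−a)) = 0.50852 rad → d = 6371·c ≈ 3239.80 km.

3240 km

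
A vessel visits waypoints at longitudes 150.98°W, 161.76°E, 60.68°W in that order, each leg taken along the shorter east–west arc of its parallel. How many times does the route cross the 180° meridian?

Leg 1: -150.98° → +161.76°, shortest Δλ = -47.26° (west) — crosses 180°.
Leg 2: +161.76° → -60.68°, shortest Δλ = 137.56° (east) — crosses 180°.
Total crossings: 2.

2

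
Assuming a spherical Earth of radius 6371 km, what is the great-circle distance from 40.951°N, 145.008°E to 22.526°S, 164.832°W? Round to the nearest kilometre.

Δλ = -164.832 − 145.008 = -309.840°; wrapped into (−180°, 180°]: 50.160°.
Δφ = -22.526 − 40.951 = -63.477°.
a = sin²(Δφ/2) + cos φ₁ · cos φ₂ · sin²(Δλ/2) = 0.402073.
c = 2·atan2(√a, √(1−a)) = 1.37367 rad → d = 6371·c ≈ 8751.64 km.

8752 km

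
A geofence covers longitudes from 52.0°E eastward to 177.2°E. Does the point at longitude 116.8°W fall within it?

Band width going east from +52.0° to +177.2°: ((177.2 − 52.0) mod 360) = 125.2°.
Offset of -116.8° east of the west edge: ((-116.8 − 52.0) mod 360) = 191.2°.
191.2° > 125.2° ⇒ outside.

No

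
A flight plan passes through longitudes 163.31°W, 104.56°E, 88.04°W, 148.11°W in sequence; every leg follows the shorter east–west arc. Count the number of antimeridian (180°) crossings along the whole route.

Leg 1: -163.31° → +104.56°, shortest Δλ = -92.13° (west) — crosses 180°.
Leg 2: +104.56° → -88.04°, shortest Δλ = 167.4° (east) — crosses 180°.
Leg 3: -88.04° → -148.11°, shortest Δλ = -60.07° (west) — does not cross 180°.
Total crossings: 2.

2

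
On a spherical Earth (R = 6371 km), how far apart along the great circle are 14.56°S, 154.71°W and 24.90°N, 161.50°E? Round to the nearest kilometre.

Δλ = 161.50 − -154.71 = 316.21°; wrapped into (−180°, 180°]: -43.79°.
Δφ = 24.90 − -14.56 = 39.46°.
a = sin²(Δφ/2) + cos φ₁ · cos φ₂ · sin²(Δλ/2) = 0.236048.
c = 2·atan2(√a, √(1−a)) = 1.01467 rad → d = 6371·c ≈ 6464.44 km.

6464 km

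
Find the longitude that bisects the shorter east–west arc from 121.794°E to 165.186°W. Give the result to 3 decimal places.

158.304°E

Signed shortest Δλ from +121.794° to -165.186° is +73.020°.
Midpoint longitude = +121.794° + (+73.020°)/2 = +121.794° + 36.510° = +158.304°.
(The naïve average (+121.794 + -165.186)/2 = -21.696° is on the wrong side of the globe.)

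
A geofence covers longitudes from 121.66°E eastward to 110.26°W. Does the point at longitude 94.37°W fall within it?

Band width going east from +121.66° to -110.26°: ((-110.26 − 121.66) mod 360) = 128.08°.
Offset of -94.37° east of the west edge: ((-94.37 − 121.66) mod 360) = 143.97°.
143.97° > 128.08° ⇒ outside.

No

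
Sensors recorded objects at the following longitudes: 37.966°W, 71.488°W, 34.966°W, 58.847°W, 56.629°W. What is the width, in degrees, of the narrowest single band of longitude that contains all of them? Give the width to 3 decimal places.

36.522°

Sort the longitudes: -71.488°, -58.847°, -56.629°, -37.966°, -34.966°.
Eastward gaps between consecutive values (wrapping around): 12.641°, 2.218°, 18.663°, 3.000°, 323.478°.
Largest gap = 323.478° ⇒ minimal covering band is its complement: 360° − 323.478° = 36.522°.
Band runs from -71.488° eastward to -34.966°.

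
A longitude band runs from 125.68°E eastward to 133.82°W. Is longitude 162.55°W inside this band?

Yes

Band width going east from +125.68° to -133.82°: ((-133.82 − 125.68) mod 360) = 100.50°.
Offset of -162.55° east of the west edge: ((-162.55 − 125.68) mod 360) = 71.77°.
71.77° ≤ 100.50° ⇒ inside.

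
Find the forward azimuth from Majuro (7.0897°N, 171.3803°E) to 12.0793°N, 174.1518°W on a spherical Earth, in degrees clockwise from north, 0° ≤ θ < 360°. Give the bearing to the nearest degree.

70°

Δλ = -174.1518 − 171.3803 = -345.5321°; wrapped into (−180°, 180°]: 14.4679°.
θ = atan2( sin Δλ · cos φ₂ , cos φ₁ · sin φ₂ − sin φ₁ · cos φ₂ · cos Δλ )
  = atan2(0.24431, 0.09080) = 69.611° → normalised to [0°, 360°): 69.611°.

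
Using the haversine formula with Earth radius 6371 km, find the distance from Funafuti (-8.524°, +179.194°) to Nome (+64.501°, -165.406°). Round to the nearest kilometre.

8222 km

Δλ = -165.406 − 179.194 = -344.600°; wrapped into (−180°, 180°]: 15.400°.
Δφ = 64.501 − -8.524 = 73.025°.
a = sin²(Δφ/2) + cos φ₁ · cos φ₂ · sin²(Δλ/2) = 0.361666.
c = 2·atan2(√a, √(1−a)) = 1.29047 rad → d = 6371·c ≈ 8221.59 km.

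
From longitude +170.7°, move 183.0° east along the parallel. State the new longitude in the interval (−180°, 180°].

-6.3°

Start at +170.7°; shift +183.0° → +353.7°.
+353.7° lies outside (−180°, 180°]; subtract 360° → -6.3°.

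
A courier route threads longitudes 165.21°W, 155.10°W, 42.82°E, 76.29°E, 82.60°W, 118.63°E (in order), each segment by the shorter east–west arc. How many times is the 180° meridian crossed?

2

Leg 1: -165.21° → -155.10°, shortest Δλ = 10.11° (east) — does not cross 180°.
Leg 2: -155.10° → +42.82°, shortest Δλ = -162.08° (west) — crosses 180°.
Leg 3: +42.82° → +76.29°, shortest Δλ = 33.47° (east) — does not cross 180°.
Leg 4: +76.29° → -82.60°, shortest Δλ = -158.89° (west) — does not cross 180°.
Leg 5: -82.60° → +118.63°, shortest Δλ = -158.77° (west) — crosses 180°.
Total crossings: 2.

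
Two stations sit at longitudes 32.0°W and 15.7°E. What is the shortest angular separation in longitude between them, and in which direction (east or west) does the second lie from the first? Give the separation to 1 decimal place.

47.7° east

Raw difference: 15.7 − -32.0 = 47.7°.
Normalise into (−180°, 180°]: 47.7° stays 47.7°.
Positive ⇒ the second point lies to the east; separation 47.7°.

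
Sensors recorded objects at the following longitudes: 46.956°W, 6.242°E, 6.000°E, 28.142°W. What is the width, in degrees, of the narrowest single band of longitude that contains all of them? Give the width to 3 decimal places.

53.198°

Sort the longitudes: -46.956°, -28.142°, +6.000°, +6.242°.
Eastward gaps between consecutive values (wrapping around): 18.814°, 34.142°, 0.242°, 306.802°.
Largest gap = 306.802° ⇒ minimal covering band is its complement: 360° − 306.802° = 53.198°.
Band runs from -46.956° eastward to +6.242°.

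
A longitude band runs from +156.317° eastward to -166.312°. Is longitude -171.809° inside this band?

Band width going east from +156.317° to -166.312°: ((-166.312 − 156.317) mod 360) = 37.371°.
Offset of -171.809° east of the west edge: ((-171.809 − 156.317) mod 360) = 31.874°.
31.874° ≤ 37.371° ⇒ inside.

Yes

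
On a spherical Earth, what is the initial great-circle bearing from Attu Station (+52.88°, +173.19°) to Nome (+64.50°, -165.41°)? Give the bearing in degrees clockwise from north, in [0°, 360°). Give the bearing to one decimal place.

Δλ = -165.41 − 173.19 = -338.60°; wrapped into (−180°, 180°]: 21.40°.
θ = atan2( sin Δλ · cos φ₂ , cos φ₁ · sin φ₂ − sin φ₁ · cos φ₂ · cos Δλ )
  = atan2(0.15708, 0.22509) = 34.910° → normalised to [0°, 360°): 34.910°.

34.9°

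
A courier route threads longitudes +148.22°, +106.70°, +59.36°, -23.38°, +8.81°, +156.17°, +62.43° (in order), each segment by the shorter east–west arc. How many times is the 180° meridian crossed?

0

Leg 1: +148.22° → +106.70°, shortest Δλ = -41.52° (west) — does not cross 180°.
Leg 2: +106.70° → +59.36°, shortest Δλ = -47.34° (west) — does not cross 180°.
Leg 3: +59.36° → -23.38°, shortest Δλ = -82.74° (west) — does not cross 180°.
Leg 4: -23.38° → +8.81°, shortest Δλ = 32.19° (east) — does not cross 180°.
Leg 5: +8.81° → +156.17°, shortest Δλ = 147.36° (east) — does not cross 180°.
Leg 6: +156.17° → +62.43°, shortest Δλ = -93.74° (west) — does not cross 180°.
Total crossings: 0.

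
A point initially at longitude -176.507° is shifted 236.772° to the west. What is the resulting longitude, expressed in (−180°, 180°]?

Start at -176.507°; shift −236.772° → -413.279°.
-413.279° lies outside (−180°, 180°]; add 360° → -53.279°.

-53.279°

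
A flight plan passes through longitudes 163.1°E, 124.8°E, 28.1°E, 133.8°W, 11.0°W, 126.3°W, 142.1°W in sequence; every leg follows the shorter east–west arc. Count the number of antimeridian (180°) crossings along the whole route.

0

Leg 1: +163.1° → +124.8°, shortest Δλ = -38.3° (west) — does not cross 180°.
Leg 2: +124.8° → +28.1°, shortest Δλ = -96.7° (west) — does not cross 180°.
Leg 3: +28.1° → -133.8°, shortest Δλ = -161.9° (west) — does not cross 180°.
Leg 4: -133.8° → -11.0°, shortest Δλ = 122.8° (east) — does not cross 180°.
Leg 5: -11.0° → -126.3°, shortest Δλ = -115.3° (west) — does not cross 180°.
Leg 6: -126.3° → -142.1°, shortest Δλ = -15.8° (west) — does not cross 180°.
Total crossings: 0.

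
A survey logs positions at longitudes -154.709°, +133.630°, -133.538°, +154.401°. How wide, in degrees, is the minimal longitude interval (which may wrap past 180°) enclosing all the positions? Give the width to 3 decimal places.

92.832°

Sort the longitudes: -154.709°, -133.538°, +133.630°, +154.401°.
Eastward gaps between consecutive values (wrapping around): 21.171°, 267.168°, 20.771°, 50.890°.
Largest gap = 267.168° ⇒ minimal covering band is its complement: 360° − 267.168° = 92.832°.
Band runs from +133.630° eastward to -133.538°, crossing the antimeridian.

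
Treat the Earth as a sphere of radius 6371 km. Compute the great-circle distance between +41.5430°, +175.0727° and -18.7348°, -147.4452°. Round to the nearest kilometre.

7733 km

Δλ = -147.4452 − 175.0727 = -322.5179°; wrapped into (−180°, 180°]: 37.4821°.
Δφ = -18.7348 − 41.5430 = -60.2778°.
a = sin²(Δφ/2) + cos φ₁ · cos φ₂ · sin²(Δλ/2) = 0.325271.
c = 2·atan2(√a, √(1−a)) = 1.21380 rad → d = 6371·c ≈ 7733.14 km.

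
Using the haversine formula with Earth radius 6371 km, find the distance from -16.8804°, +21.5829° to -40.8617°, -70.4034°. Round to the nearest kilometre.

8952 km

Δλ = -70.4034 − 21.5829 = -91.9863°.
Δφ = -40.8617 − -16.8804 = -23.9813°.
a = sin²(Δφ/2) + cos φ₁ · cos φ₂ · sin²(Δλ/2) = 0.417555.
c = 2·atan2(√a, √(1−a)) = 1.40515 rad → d = 6371·c ≈ 8952.21 km.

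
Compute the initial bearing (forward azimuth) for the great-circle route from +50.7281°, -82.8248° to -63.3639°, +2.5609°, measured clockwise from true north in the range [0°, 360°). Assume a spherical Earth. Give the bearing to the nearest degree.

Δλ = 2.5609 − -82.8248 = 85.3857°.
θ = atan2( sin Δλ · cos φ₂ , cos φ₁ · sin φ₂ − sin φ₁ · cos φ₂ · cos Δλ )
  = atan2(0.44687, -0.59374) = 143.034° → normalised to [0°, 360°): 143.034°.

143°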